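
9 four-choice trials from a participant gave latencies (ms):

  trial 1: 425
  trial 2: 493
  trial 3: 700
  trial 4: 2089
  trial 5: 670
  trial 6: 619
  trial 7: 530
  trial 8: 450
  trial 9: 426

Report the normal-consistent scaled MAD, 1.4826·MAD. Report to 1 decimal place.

Sorted: 425, 426, 450, 493, 530, 619, 670, 700, 2089 → median = 530
|x − 530| sorted: 0, 37, 80, 89, 104, 105, 140, 170, 1559 → MAD = 104
Robust SD ≈ 1.4826 × 104 = 154.190

154.2 ms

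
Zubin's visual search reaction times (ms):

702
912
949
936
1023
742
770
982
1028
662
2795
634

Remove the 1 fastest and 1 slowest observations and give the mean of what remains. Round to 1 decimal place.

870.6 ms

Sorted: 634, 662, 702, 742, 770, 912, 936, 949, 982, 1023, 1028, 2795
Drop lowest 1 (634) and highest 1 (2795)
Remaining (n=10): Σ = 8706, mean = 8706/10 = 870.600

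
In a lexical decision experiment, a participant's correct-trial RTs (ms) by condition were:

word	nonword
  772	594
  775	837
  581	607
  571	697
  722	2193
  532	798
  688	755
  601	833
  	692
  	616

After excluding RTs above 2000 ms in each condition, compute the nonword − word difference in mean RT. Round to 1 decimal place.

nonword: exclude 2193
M(word) = 5242/8 = 655.250
M(nonword) = 6429/9 = 714.333
Difference = 714.333 − 655.250 = 59.083 ms

59.1 ms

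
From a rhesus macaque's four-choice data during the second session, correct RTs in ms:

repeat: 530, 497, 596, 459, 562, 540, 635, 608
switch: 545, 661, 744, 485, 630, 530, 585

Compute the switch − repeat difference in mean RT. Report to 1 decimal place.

43.8 ms

M(repeat) = 4427/8 = 553.375
M(switch) = 4180/7 = 597.143
Difference = 597.143 − 553.375 = 43.768 ms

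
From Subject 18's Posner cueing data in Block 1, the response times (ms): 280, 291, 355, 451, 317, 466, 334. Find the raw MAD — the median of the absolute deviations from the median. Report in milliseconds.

43 ms

Sorted: 280, 291, 317, 334, 355, 451, 466 → median = 334
|x − 334|: 54, 43, 21, 117, 17, 132, 0
Sorted deviations: 0, 17, 21, 43, 54, 117, 132 → MAD = 43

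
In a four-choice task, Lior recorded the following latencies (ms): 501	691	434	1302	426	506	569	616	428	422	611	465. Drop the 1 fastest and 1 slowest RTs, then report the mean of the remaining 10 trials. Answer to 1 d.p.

524.7 ms

Sorted: 422, 426, 428, 434, 465, 501, 506, 569, 611, 616, 691, 1302
Drop lowest 1 (422) and highest 1 (1302)
Remaining (n=10): Σ = 5247, mean = 5247/10 = 524.700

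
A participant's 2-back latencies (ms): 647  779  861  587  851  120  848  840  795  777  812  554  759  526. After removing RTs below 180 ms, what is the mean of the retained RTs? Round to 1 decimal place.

Excluded: 120
Retained (n=13): Σ = 9636
Mean = 9636/13 = 741.2308

741.2 ms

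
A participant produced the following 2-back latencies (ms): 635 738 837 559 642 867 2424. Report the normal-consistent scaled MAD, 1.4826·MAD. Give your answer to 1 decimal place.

Sorted: 559, 635, 642, 738, 837, 867, 2424 → median = 738
|x − 738| sorted: 0, 96, 99, 103, 129, 179, 1686 → MAD = 103
Robust SD ≈ 1.4826 × 103 = 152.708

152.7 ms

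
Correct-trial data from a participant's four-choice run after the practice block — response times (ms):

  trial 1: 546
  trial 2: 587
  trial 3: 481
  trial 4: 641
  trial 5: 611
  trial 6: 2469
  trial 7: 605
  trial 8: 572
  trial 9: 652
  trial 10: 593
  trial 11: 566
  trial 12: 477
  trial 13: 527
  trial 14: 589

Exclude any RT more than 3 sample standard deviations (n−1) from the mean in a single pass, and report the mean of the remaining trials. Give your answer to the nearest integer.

n = 14, ΣRT = 9916, M = 708.286
Σ(x−M)² = 3373344.86; s = √(3373344.86/13) = 509.400
Cutoffs: 708.286 ± 3·509.400 → [-819.9, 2236.5]
Outside: 2469 → excluded.
Retained (n=13): Σ = 7447, mean = 7447/13 = 572.846

573 ms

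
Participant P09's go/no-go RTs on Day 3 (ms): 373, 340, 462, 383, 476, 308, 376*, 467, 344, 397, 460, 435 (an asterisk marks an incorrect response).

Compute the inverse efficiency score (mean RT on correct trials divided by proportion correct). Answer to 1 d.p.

Correct trials (n=11): 373, 340, 462, 383, 476, 308, 467, 344, 397, 460, 435
Mean correct RT = 4445/11 = 404.0909 ms
Proportion correct = 11/12
IES = 404.0909 / (11/12) = 440.826 ms

440.8 ms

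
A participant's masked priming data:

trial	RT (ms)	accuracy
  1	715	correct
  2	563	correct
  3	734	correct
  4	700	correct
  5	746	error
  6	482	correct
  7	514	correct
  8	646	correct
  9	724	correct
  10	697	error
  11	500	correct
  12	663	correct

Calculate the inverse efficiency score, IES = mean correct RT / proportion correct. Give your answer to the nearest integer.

Correct trials (n=10): 715, 563, 734, 700, 482, 514, 646, 724, 500, 663
Mean correct RT = 6241/10 = 624.1000 ms
Proportion correct = 10/12
IES = 624.1000 / (10/12) = 748.920 ms

749 ms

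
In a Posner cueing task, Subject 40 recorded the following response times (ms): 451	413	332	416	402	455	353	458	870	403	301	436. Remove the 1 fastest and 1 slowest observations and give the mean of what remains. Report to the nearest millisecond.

412 ms

Sorted: 301, 332, 353, 402, 403, 413, 416, 436, 451, 455, 458, 870
Drop lowest 1 (301) and highest 1 (870)
Remaining (n=10): Σ = 4119, mean = 4119/10 = 411.900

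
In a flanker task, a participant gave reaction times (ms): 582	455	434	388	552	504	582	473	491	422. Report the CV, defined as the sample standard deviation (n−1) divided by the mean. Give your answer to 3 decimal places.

n = 10, Σ = 4883, M = 488.3000
Σ(x−M)² = 40618.100; s = √(40618.100/9) = 67.1798
CV = 67.1798 / 488.3000 = 0.13758

0.138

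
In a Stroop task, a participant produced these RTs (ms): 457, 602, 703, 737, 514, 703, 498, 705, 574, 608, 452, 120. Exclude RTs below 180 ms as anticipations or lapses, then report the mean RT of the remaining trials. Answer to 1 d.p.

595.7 ms

Excluded: 120
Retained (n=11): Σ = 6553
Mean = 6553/11 = 595.7273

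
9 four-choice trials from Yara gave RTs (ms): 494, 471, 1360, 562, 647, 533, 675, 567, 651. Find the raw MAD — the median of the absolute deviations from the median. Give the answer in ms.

80 ms

Sorted: 471, 494, 533, 562, 567, 647, 651, 675, 1360 → median = 567
|x − 567|: 73, 96, 793, 5, 80, 34, 108, 0, 84
Sorted deviations: 0, 5, 34, 73, 80, 84, 96, 108, 793 → MAD = 80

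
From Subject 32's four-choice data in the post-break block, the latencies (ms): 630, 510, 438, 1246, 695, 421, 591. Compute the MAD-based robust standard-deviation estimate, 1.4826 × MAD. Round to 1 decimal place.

154.2 ms

Sorted: 421, 438, 510, 591, 630, 695, 1246 → median = 591
|x − 591| sorted: 0, 39, 81, 104, 153, 170, 655 → MAD = 104
Robust SD ≈ 1.4826 × 104 = 154.190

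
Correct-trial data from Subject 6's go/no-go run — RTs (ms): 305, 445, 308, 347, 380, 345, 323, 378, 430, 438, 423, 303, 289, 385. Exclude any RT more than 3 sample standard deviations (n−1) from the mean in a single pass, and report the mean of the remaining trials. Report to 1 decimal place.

364.2 ms

n = 14, ΣRT = 5099, M = 364.214
Σ(x−M)² = 39060.36; s = √(39060.36/13) = 54.815
Cutoffs: 364.214 ± 3·54.815 → [199.8, 528.7]
No RTs fall outside the cutoffs; all 14 retained. Mean = 5099/14 = 364.214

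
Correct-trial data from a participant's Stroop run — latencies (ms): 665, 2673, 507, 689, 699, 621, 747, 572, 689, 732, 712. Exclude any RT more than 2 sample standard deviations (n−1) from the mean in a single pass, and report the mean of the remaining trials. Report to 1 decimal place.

663.3 ms

n = 11, ΣRT = 9306, M = 846.000
Σ(x−M)² = 3722972.00; s = √(3722972.00/10) = 610.162
Cutoffs: 846.000 ± 2·610.162 → [-374.3, 2066.3]
Outside: 2673 → excluded.
Retained (n=10): Σ = 6633, mean = 6633/10 = 663.300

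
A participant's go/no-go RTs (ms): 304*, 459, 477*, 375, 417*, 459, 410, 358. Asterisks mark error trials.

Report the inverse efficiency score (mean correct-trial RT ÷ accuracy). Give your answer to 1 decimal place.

659.5 ms

Correct trials (n=5): 459, 375, 459, 410, 358
Mean correct RT = 2061/5 = 412.2000 ms
Proportion correct = 5/8
IES = 412.2000 / (5/8) = 659.520 ms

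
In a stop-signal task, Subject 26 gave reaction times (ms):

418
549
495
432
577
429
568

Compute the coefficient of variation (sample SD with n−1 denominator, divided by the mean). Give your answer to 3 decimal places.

0.141

n = 7, Σ = 3468, M = 495.4286
Σ(x−M)² = 29221.714; s = √(29221.714/6) = 69.7874
CV = 69.7874 / 495.4286 = 0.14086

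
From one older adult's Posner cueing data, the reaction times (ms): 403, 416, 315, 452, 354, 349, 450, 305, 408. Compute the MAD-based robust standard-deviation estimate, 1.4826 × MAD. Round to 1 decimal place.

Sorted: 305, 315, 349, 354, 403, 408, 416, 450, 452 → median = 403
|x − 403| sorted: 0, 5, 13, 47, 49, 49, 54, 88, 98 → MAD = 49
Robust SD ≈ 1.4826 × 49 = 72.647

72.6 ms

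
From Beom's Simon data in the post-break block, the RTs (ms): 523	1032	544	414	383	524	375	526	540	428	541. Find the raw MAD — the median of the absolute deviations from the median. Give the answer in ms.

Sorted: 375, 383, 414, 428, 523, 524, 526, 540, 541, 544, 1032 → median = 524
|x − 524|: 1, 508, 20, 110, 141, 0, 149, 2, 16, 96, 17
Sorted deviations: 0, 1, 2, 16, 17, 20, 96, 110, 141, 149, 508 → MAD = 20

20 ms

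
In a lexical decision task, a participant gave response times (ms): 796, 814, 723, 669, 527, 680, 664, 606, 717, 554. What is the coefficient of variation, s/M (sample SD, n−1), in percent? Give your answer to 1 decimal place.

13.9%

n = 10, Σ = 6750, M = 675.0000
Σ(x−M)² = 79518.000; s = √(79518.000/9) = 93.9965
CV = 93.9965 / 675.0000 = 0.13925 = 13.925%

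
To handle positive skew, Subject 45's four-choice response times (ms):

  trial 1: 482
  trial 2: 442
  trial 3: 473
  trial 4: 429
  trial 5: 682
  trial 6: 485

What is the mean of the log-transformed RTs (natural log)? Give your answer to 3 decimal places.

6.200

ln(RT): 6.1779, 6.0913, 6.1591, 6.0615, 6.5250, 6.1841
Σ ln(RT) = 37.1990
Mean = 37.1990/6 = 6.19983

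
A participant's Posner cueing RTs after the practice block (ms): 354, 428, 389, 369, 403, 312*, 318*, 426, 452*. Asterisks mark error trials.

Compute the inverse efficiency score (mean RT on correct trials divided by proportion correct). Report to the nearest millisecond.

Correct trials (n=6): 354, 428, 389, 369, 403, 426
Mean correct RT = 2369/6 = 394.8333 ms
Proportion correct = 6/9
IES = 394.8333 / (6/9) = 592.250 ms

592 ms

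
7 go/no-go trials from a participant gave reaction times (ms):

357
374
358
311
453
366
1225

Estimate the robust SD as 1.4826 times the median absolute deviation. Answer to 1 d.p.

Sorted: 311, 357, 358, 366, 374, 453, 1225 → median = 366
|x − 366| sorted: 0, 8, 8, 9, 55, 87, 859 → MAD = 9
Robust SD ≈ 1.4826 × 9 = 13.343

13.3 ms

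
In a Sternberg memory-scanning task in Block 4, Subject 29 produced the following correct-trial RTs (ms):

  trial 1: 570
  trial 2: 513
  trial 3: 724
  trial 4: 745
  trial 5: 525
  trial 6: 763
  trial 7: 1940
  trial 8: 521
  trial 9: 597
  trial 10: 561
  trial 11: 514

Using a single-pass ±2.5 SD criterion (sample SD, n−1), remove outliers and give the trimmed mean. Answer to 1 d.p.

603.3 ms

n = 11, ΣRT = 7973, M = 724.818
Σ(x−M)² = 1716455.64; s = √(1716455.64/10) = 414.301
Cutoffs: 724.818 ± 2.5·414.301 → [-310.9, 1760.6]
Outside: 1940 → excluded.
Retained (n=10): Σ = 6033, mean = 6033/10 = 603.300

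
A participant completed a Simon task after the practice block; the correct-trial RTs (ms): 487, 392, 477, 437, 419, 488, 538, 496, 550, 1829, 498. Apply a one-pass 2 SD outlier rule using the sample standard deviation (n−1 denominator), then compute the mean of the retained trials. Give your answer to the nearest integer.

n = 11, ΣRT = 6611, M = 601.000
Σ(x−M)² = 1681030.00; s = √(1681030.00/10) = 410.004
Cutoffs: 601.000 ± 2·410.004 → [-219.0, 1421.0]
Outside: 1829 → excluded.
Retained (n=10): Σ = 4782, mean = 4782/10 = 478.200

478 ms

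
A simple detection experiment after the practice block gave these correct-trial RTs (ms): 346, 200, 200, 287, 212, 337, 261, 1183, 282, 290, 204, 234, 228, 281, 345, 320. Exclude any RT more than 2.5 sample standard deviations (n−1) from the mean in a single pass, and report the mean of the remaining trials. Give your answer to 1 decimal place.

n = 16, ΣRT = 5210, M = 325.625
Σ(x−M)² = 824067.75; s = √(824067.75/15) = 234.388
Cutoffs: 325.625 ± 2.5·234.388 → [-260.3, 911.6]
Outside: 1183 → excluded.
Retained (n=15): Σ = 4027, mean = 4027/15 = 268.467

268.5 ms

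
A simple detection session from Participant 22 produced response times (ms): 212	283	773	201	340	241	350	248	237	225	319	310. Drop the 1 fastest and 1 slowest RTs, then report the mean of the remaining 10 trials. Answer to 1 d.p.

Sorted: 201, 212, 225, 237, 241, 248, 283, 310, 319, 340, 350, 773
Drop lowest 1 (201) and highest 1 (773)
Remaining (n=10): Σ = 2765, mean = 2765/10 = 276.500

276.5 ms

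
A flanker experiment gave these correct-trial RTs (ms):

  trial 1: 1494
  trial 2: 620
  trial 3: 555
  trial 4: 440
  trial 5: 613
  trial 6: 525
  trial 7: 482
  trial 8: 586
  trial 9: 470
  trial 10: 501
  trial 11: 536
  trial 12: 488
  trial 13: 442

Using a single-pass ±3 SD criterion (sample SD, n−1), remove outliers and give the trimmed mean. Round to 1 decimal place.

521.5 ms

n = 13, ΣRT = 7752, M = 596.308
Σ(x−M)² = 915302.77; s = √(915302.77/12) = 276.180
Cutoffs: 596.308 ± 3·276.180 → [-232.2, 1424.8]
Outside: 1494 → excluded.
Retained (n=12): Σ = 6258, mean = 6258/12 = 521.500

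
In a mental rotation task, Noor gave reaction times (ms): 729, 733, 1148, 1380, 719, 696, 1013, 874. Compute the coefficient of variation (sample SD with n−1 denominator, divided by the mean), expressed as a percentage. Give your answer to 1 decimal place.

27.4%

n = 8, Σ = 7292, M = 911.5000
Σ(x−M)² = 435798.000; s = √(435798.000/7) = 249.5132
CV = 249.5132 / 911.5000 = 0.27374 = 27.374%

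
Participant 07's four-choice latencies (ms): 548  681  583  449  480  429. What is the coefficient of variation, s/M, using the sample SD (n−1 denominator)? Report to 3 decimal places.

n = 6, Σ = 3170, M = 528.3333
Σ(x−M)² = 45179.333; s = √(45179.333/5) = 95.0572
CV = 95.0572 / 528.3333 = 0.17992

0.180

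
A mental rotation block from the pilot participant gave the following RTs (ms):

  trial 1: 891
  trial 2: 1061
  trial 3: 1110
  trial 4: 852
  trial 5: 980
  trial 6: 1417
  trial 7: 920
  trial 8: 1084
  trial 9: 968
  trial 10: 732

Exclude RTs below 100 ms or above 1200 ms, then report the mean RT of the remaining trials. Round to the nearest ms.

Excluded: 1417
Retained (n=9): Σ = 8598
Mean = 8598/9 = 955.3333

955 ms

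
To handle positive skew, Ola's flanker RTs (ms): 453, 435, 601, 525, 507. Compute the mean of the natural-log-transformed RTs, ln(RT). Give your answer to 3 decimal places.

6.216

ln(RT): 6.1159, 6.0753, 6.3986, 6.2634, 6.2285
Σ ln(RT) = 31.0817
Mean = 31.0817/5 = 6.21635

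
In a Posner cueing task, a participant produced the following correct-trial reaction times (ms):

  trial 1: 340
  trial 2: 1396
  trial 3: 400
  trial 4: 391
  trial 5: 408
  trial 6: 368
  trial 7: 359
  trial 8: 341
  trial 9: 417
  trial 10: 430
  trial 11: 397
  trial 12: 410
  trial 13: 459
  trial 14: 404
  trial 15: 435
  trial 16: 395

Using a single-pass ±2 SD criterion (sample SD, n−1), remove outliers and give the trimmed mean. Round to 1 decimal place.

n = 16, ΣRT = 7350, M = 459.375
Σ(x−M)² = 951585.75; s = √(951585.75/15) = 251.871
Cutoffs: 459.375 ± 2·251.871 → [-44.4, 963.1]
Outside: 1396 → excluded.
Retained (n=15): Σ = 5954, mean = 5954/15 = 396.933

396.9 ms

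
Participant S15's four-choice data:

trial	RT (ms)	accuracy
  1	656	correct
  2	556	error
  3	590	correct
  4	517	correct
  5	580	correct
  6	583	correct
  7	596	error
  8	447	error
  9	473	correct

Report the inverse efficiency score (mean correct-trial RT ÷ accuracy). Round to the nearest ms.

Correct trials (n=6): 656, 590, 517, 580, 583, 473
Mean correct RT = 3399/6 = 566.5000 ms
Proportion correct = 6/9
IES = 566.5000 / (6/9) = 849.750 ms

850 ms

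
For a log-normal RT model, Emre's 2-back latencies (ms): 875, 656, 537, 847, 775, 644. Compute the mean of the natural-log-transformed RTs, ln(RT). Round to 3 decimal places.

ln(RT): 6.7742, 6.4862, 6.2860, 6.7417, 6.6529, 6.4677
Σ ln(RT) = 39.4086
Mean = 39.4086/6 = 6.56811

6.568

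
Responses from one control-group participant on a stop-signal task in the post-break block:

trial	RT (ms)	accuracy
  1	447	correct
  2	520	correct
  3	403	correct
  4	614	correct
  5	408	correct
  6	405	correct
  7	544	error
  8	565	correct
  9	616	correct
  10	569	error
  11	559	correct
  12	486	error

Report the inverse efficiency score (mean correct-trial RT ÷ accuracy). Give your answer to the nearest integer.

672 ms

Correct trials (n=9): 447, 520, 403, 614, 408, 405, 565, 616, 559
Mean correct RT = 4537/9 = 504.1111 ms
Proportion correct = 9/12
IES = 504.1111 / (9/12) = 672.148 ms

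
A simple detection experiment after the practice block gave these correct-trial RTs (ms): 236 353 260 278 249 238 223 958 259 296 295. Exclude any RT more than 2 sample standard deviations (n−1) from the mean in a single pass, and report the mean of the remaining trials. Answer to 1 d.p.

n = 11, ΣRT = 3645, M = 331.364
Σ(x−M)² = 445228.55; s = √(445228.55/10) = 211.004
Cutoffs: 331.364 ± 2·211.004 → [-90.6, 753.4]
Outside: 958 → excluded.
Retained (n=10): Σ = 2687, mean = 2687/10 = 268.700

268.7 ms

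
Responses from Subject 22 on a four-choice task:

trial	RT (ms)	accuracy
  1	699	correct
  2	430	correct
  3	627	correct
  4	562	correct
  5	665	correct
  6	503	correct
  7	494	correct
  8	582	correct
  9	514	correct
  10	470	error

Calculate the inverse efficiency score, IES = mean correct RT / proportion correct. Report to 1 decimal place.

Correct trials (n=9): 699, 430, 627, 562, 665, 503, 494, 582, 514
Mean correct RT = 5076/9 = 564.0000 ms
Proportion correct = 9/10
IES = 564.0000 / (9/10) = 626.667 ms

626.7 ms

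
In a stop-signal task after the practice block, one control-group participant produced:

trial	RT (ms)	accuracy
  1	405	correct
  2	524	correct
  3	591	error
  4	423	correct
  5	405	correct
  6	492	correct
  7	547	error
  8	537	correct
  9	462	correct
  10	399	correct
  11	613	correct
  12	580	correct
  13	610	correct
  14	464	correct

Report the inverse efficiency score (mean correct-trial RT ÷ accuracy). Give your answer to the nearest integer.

Correct trials (n=12): 405, 524, 423, 405, 492, 537, 462, 399, 613, 580, 610, 464
Mean correct RT = 5914/12 = 492.8333 ms
Proportion correct = 12/14
IES = 492.8333 / (12/14) = 574.972 ms

575 ms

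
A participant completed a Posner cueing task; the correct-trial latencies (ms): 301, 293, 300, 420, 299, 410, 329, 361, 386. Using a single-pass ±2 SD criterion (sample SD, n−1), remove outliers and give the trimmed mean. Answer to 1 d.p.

344.3 ms

n = 9, ΣRT = 3099, M = 344.333
Σ(x−M)² = 20820.00; s = √(20820.00/8) = 51.015
Cutoffs: 344.333 ± 2·51.015 → [242.3, 446.4]
No RTs fall outside the cutoffs; all 9 retained. Mean = 3099/9 = 344.333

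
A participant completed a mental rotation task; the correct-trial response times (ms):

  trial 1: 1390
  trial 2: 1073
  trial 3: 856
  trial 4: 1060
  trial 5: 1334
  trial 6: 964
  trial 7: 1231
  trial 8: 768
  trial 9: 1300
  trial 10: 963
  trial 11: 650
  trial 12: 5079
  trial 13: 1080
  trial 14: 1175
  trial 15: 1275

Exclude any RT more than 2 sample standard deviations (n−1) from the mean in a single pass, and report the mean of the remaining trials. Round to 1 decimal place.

1079.9 ms

n = 15, ΣRT = 20198, M = 1346.533
Σ(x−M)² = 15565281.73; s = √(15565281.73/14) = 1054.422
Cutoffs: 1346.533 ± 2·1054.422 → [-762.3, 3455.4]
Outside: 5079 → excluded.
Retained (n=14): Σ = 15119, mean = 15119/14 = 1079.929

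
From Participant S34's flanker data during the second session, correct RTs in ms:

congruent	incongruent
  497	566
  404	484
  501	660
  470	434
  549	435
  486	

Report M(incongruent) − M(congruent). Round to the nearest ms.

M(congruent) = 2907/6 = 484.500
M(incongruent) = 2579/5 = 515.800
Difference = 515.800 − 484.500 = 31.300 ms

31 ms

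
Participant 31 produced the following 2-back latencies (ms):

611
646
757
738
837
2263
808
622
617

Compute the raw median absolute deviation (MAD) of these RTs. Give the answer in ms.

Sorted: 611, 617, 622, 646, 738, 757, 808, 837, 2263 → median = 738
|x − 738|: 127, 92, 19, 0, 99, 1525, 70, 116, 121
Sorted deviations: 0, 19, 70, 92, 99, 116, 121, 127, 1525 → MAD = 99

99 ms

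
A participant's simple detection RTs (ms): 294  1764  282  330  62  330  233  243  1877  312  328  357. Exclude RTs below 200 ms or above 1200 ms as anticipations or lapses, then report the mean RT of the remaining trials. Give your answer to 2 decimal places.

301.00 ms

Excluded: 62, 1764, 1877
Retained (n=9): Σ = 2709
Mean = 2709/9 = 301.0000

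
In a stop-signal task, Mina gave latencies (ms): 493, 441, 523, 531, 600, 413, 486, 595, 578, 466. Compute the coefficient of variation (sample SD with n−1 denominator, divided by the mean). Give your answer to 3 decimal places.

0.126

n = 10, Σ = 5126, M = 512.6000
Σ(x−M)² = 37462.400; s = √(37462.400/9) = 64.5174
CV = 64.5174 / 512.6000 = 0.12586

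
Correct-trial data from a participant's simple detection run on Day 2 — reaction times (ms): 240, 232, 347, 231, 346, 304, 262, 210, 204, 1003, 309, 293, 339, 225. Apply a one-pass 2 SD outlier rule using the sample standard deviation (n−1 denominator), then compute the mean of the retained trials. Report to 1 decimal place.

n = 14, ΣRT = 4545, M = 324.643
Σ(x−M)² = 529069.21; s = √(529069.21/13) = 201.737
Cutoffs: 324.643 ± 2·201.737 → [-78.8, 728.1]
Outside: 1003 → excluded.
Retained (n=13): Σ = 3542, mean = 3542/13 = 272.462

272.5 ms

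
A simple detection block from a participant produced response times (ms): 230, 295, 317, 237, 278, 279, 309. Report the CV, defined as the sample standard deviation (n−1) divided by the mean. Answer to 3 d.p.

n = 7, Σ = 1945, M = 277.8571
Σ(x−M)² = 6756.857; s = √(6756.857/6) = 33.5581
CV = 33.5581 / 277.8571 = 0.12077

0.121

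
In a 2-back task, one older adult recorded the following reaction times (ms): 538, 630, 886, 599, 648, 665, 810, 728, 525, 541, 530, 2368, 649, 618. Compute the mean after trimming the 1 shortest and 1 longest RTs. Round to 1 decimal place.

Sorted: 525, 530, 538, 541, 599, 618, 630, 648, 649, 665, 728, 810, 886, 2368
Drop lowest 1 (525) and highest 1 (2368)
Remaining (n=12): Σ = 7842, mean = 7842/12 = 653.500

653.5 ms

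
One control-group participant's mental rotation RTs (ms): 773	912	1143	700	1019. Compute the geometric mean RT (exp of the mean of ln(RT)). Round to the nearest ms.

ln(RT): 6.6503, 6.8156, 7.0414, 6.5511, 6.9266
Mean ln(RT) = 33.9850/5 = 6.79700
Geometric mean = exp(6.79700) = 895.16 ms

895 ms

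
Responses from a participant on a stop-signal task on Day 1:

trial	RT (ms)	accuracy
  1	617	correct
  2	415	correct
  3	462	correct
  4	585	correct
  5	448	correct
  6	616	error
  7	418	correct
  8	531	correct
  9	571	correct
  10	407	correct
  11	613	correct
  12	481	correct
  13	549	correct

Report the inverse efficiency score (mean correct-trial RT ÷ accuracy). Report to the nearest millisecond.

Correct trials (n=12): 617, 415, 462, 585, 448, 418, 531, 571, 407, 613, 481, 549
Mean correct RT = 6097/12 = 508.0833 ms
Proportion correct = 12/13
IES = 508.0833 / (12/13) = 550.424 ms

550 ms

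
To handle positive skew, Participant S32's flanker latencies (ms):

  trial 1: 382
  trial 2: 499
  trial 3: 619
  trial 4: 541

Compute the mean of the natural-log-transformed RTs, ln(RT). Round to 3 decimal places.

ln(RT): 5.9454, 6.2126, 6.4281, 6.2934
Σ ln(RT) = 24.8796
Mean = 24.8796/4 = 6.21989

6.220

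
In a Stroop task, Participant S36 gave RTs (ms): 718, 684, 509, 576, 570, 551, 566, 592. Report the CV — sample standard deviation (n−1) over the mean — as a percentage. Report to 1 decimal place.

n = 8, Σ = 4766, M = 595.7500
Σ(x−M)² = 34213.500; s = √(34213.500/7) = 69.9117
CV = 69.9117 / 595.7500 = 0.11735 = 11.735%

11.7%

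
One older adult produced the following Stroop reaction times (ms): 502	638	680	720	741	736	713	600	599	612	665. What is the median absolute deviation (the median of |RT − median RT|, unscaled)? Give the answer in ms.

55 ms

Sorted: 502, 599, 600, 612, 638, 665, 680, 713, 720, 736, 741 → median = 665
|x − 665|: 163, 27, 15, 55, 76, 71, 48, 65, 66, 53, 0
Sorted deviations: 0, 15, 27, 48, 53, 55, 65, 66, 71, 76, 163 → MAD = 55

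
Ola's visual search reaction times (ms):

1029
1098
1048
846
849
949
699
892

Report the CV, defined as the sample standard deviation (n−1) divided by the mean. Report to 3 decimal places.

0.142

n = 8, Σ = 7410, M = 926.2500
Σ(x−M)² = 120619.500; s = √(120619.500/7) = 131.2683
CV = 131.2683 / 926.2500 = 0.14172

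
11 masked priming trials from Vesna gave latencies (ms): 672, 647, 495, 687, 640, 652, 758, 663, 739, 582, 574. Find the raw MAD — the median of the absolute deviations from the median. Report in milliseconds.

35 ms

Sorted: 495, 574, 582, 640, 647, 652, 663, 672, 687, 739, 758 → median = 652
|x − 652|: 20, 5, 157, 35, 12, 0, 106, 11, 87, 70, 78
Sorted deviations: 0, 5, 11, 12, 20, 35, 70, 78, 87, 106, 157 → MAD = 35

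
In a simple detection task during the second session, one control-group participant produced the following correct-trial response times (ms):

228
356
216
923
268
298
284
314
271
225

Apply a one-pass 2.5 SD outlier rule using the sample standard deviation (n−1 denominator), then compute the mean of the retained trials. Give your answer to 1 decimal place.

n = 10, ΣRT = 3383, M = 338.300
Σ(x−M)² = 396782.10; s = √(396782.10/9) = 209.969
Cutoffs: 338.300 ± 2.5·209.969 → [-186.6, 863.2]
Outside: 923 → excluded.
Retained (n=9): Σ = 2460, mean = 2460/9 = 273.333

273.3 ms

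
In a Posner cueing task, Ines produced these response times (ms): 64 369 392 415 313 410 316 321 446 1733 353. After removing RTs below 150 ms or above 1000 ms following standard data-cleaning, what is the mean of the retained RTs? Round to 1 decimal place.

Excluded: 64, 1733
Retained (n=9): Σ = 3335
Mean = 3335/9 = 370.5556

370.6 ms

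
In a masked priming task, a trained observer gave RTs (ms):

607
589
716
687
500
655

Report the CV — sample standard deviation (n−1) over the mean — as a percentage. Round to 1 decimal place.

n = 6, Σ = 3754, M = 625.6667
Σ(x−M)² = 30267.333; s = √(30267.333/5) = 77.8040
CV = 77.8040 / 625.6667 = 0.12435 = 12.435%

12.4%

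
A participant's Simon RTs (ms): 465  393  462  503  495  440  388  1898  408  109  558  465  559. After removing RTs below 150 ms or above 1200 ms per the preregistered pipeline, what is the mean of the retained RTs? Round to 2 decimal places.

466.91 ms

Excluded: 109, 1898
Retained (n=11): Σ = 5136
Mean = 5136/11 = 466.9091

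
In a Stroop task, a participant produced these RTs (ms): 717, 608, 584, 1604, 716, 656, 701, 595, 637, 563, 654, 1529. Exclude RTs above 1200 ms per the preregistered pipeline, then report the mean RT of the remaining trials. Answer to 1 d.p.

Excluded: 1529, 1604
Retained (n=10): Σ = 6431
Mean = 6431/10 = 643.1000

643.1 ms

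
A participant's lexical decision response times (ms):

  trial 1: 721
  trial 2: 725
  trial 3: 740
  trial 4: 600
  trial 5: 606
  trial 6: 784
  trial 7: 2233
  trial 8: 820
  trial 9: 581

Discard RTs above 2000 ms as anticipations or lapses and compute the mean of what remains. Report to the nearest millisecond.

697 ms

Excluded: 2233
Retained (n=8): Σ = 5577
Mean = 5577/8 = 697.1250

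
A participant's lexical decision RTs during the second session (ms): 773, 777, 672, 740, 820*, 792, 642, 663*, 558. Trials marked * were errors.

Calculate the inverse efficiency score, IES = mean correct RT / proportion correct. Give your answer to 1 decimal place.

Correct trials (n=7): 773, 777, 672, 740, 792, 642, 558
Mean correct RT = 4954/7 = 707.7143 ms
Proportion correct = 7/9
IES = 707.7143 / (7/9) = 909.918 ms

909.9 ms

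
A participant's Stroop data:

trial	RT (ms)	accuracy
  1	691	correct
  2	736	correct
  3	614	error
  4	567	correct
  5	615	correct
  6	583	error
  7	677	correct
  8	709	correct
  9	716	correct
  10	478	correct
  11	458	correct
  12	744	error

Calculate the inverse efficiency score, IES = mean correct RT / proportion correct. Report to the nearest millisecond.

837 ms

Correct trials (n=9): 691, 736, 567, 615, 677, 709, 716, 478, 458
Mean correct RT = 5647/9 = 627.4444 ms
Proportion correct = 9/12
IES = 627.4444 / (9/12) = 836.593 ms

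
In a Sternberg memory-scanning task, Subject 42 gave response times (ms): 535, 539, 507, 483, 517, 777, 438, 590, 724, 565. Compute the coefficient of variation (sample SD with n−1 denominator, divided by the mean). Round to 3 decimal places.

n = 10, Σ = 5675, M = 567.5000
Σ(x−M)² = 100884.500; s = √(100884.500/9) = 105.8744
CV = 105.8744 / 567.5000 = 0.18656

0.187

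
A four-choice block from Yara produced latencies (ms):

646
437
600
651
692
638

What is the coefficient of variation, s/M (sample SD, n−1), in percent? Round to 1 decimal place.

14.7%

n = 6, Σ = 3664, M = 610.6667
Σ(x−M)² = 40511.333; s = √(40511.333/5) = 90.0126
CV = 90.0126 / 610.6667 = 0.14740 = 14.740%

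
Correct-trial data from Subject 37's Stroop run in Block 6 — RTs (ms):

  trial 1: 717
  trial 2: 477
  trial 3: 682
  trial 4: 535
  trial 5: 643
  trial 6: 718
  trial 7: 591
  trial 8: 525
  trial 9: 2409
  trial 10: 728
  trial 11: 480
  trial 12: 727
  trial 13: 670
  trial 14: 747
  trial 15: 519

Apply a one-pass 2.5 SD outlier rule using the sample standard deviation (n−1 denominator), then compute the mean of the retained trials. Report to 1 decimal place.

n = 15, ΣRT = 11168, M = 744.533
Σ(x−M)² = 3100361.73; s = √(3100361.73/14) = 470.589
Cutoffs: 744.533 ± 2.5·470.589 → [-431.9, 1921.0]
Outside: 2409 → excluded.
Retained (n=14): Σ = 8759, mean = 8759/14 = 625.643

625.6 ms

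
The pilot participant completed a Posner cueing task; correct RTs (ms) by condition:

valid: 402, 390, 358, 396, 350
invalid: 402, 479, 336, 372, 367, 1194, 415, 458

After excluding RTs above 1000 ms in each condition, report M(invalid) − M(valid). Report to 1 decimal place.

invalid: exclude 1194
M(valid) = 1896/5 = 379.200
M(invalid) = 2829/7 = 404.143
Difference = 404.143 − 379.200 = 24.943 ms

24.9 ms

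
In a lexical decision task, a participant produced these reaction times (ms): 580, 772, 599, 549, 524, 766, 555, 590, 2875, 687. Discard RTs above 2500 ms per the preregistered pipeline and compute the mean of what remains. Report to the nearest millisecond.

625 ms

Excluded: 2875
Retained (n=9): Σ = 5622
Mean = 5622/9 = 624.6667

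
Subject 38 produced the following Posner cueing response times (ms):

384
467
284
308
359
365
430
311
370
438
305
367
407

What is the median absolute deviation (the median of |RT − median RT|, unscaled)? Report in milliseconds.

Sorted: 284, 305, 308, 311, 359, 365, 367, 370, 384, 407, 430, 438, 467 → median = 367
|x − 367|: 17, 100, 83, 59, 8, 2, 63, 56, 3, 71, 62, 0, 40
Sorted deviations: 0, 2, 3, 8, 17, 40, 56, 59, 62, 63, 71, 83, 100 → MAD = 56

56 ms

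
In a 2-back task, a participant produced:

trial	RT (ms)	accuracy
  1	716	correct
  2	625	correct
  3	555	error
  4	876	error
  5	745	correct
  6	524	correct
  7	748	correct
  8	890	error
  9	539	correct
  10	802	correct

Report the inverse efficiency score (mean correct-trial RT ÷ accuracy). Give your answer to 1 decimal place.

959.0 ms

Correct trials (n=7): 716, 625, 745, 524, 748, 539, 802
Mean correct RT = 4699/7 = 671.2857 ms
Proportion correct = 7/10
IES = 671.2857 / (7/10) = 958.980 ms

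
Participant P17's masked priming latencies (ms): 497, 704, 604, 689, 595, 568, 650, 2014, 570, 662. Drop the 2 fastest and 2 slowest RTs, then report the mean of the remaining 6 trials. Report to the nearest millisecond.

Sorted: 497, 568, 570, 595, 604, 650, 662, 689, 704, 2014
Drop lowest 2 (497, 568) and highest 2 (704, 2014)
Remaining (n=6): Σ = 3770, mean = 3770/6 = 628.333

628 ms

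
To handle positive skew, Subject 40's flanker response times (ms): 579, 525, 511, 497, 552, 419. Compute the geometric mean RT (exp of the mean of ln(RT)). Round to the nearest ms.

511 ms

ln(RT): 6.3613, 6.2634, 6.2364, 6.2086, 6.3135, 6.0379
Mean ln(RT) = 37.4211/6 = 6.23685
Geometric mean = exp(6.23685) = 511.24 ms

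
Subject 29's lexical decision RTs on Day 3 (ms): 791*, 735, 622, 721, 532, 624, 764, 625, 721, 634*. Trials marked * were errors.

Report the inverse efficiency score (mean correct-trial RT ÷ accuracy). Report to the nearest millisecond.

835 ms

Correct trials (n=8): 735, 622, 721, 532, 624, 764, 625, 721
Mean correct RT = 5344/8 = 668.0000 ms
Proportion correct = 8/10
IES = 668.0000 / (8/10) = 835.000 ms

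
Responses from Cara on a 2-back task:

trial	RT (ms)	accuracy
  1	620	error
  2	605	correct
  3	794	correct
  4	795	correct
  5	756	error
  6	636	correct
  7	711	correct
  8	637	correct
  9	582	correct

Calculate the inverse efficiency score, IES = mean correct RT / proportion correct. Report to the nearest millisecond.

874 ms

Correct trials (n=7): 605, 794, 795, 636, 711, 637, 582
Mean correct RT = 4760/7 = 680.0000 ms
Proportion correct = 7/9
IES = 680.0000 / (7/9) = 874.286 ms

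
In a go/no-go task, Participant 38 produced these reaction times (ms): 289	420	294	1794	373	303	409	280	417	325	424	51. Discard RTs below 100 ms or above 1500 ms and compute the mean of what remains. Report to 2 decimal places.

Excluded: 51, 1794
Retained (n=10): Σ = 3534
Mean = 3534/10 = 353.4000

353.40 ms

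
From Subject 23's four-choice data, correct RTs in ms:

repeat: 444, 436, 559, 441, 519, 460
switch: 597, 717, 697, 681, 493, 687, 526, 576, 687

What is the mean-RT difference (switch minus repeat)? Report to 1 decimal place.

152.5 ms

M(repeat) = 2859/6 = 476.500
M(switch) = 5661/9 = 629.000
Difference = 629.000 − 476.500 = 152.500 ms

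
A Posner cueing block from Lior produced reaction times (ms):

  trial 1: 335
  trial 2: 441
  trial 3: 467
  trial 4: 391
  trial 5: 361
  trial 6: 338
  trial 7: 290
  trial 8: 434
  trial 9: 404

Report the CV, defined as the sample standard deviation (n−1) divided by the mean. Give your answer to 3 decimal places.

n = 9, Σ = 3461, M = 384.5556
Σ(x−M)² = 26966.222; s = √(26966.222/8) = 58.0584
CV = 58.0584 / 384.5556 = 0.15098

0.151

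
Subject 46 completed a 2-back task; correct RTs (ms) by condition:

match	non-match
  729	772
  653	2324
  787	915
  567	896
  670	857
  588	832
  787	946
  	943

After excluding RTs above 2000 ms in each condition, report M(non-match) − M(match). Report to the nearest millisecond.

non-match: exclude 2324
M(match) = 4781/7 = 683.000
M(non-match) = 6161/7 = 880.143
Difference = 880.143 − 683.000 = 197.143 ms

197 ms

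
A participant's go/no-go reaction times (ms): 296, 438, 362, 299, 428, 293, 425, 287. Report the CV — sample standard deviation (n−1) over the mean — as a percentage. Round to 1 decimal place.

19.2%

n = 8, Σ = 2828, M = 353.5000
Σ(x−M)² = 32234.000; s = √(32234.000/7) = 67.8591
CV = 67.8591 / 353.5000 = 0.19196 = 19.196%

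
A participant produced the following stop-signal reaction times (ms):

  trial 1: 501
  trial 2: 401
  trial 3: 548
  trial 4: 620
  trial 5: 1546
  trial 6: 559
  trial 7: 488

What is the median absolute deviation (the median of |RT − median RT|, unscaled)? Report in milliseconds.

Sorted: 401, 488, 501, 548, 559, 620, 1546 → median = 548
|x − 548|: 47, 147, 0, 72, 998, 11, 60
Sorted deviations: 0, 11, 47, 60, 72, 147, 998 → MAD = 60

60 ms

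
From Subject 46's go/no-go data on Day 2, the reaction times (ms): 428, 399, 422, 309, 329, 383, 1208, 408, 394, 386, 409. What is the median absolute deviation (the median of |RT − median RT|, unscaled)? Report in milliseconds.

Sorted: 309, 329, 383, 386, 394, 399, 408, 409, 422, 428, 1208 → median = 399
|x − 399|: 29, 0, 23, 90, 70, 16, 809, 9, 5, 13, 10
Sorted deviations: 0, 5, 9, 10, 13, 16, 23, 29, 70, 90, 809 → MAD = 16

16 ms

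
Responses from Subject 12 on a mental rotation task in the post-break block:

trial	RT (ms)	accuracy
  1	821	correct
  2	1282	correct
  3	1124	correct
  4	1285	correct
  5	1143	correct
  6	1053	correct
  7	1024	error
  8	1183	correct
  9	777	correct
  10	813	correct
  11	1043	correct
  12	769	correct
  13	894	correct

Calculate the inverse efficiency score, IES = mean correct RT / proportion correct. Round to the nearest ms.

1100 ms

Correct trials (n=12): 821, 1282, 1124, 1285, 1143, 1053, 1183, 777, 813, 1043, 769, 894
Mean correct RT = 12187/12 = 1015.5833 ms
Proportion correct = 12/13
IES = 1015.5833 / (12/13) = 1100.215 ms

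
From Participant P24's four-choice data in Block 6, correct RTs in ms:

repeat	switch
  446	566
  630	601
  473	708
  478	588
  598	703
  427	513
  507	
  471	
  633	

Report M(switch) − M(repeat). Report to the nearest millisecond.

95 ms

M(repeat) = 4663/9 = 518.111
M(switch) = 3679/6 = 613.167
Difference = 613.167 − 518.111 = 95.056 ms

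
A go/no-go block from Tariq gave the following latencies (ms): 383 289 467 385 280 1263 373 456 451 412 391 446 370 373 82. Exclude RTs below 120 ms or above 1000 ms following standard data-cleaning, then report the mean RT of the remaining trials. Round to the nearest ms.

390 ms

Excluded: 82, 1263
Retained (n=13): Σ = 5076
Mean = 5076/13 = 390.4615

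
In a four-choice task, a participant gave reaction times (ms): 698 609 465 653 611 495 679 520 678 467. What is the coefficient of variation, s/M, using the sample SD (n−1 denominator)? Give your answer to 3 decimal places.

n = 10, Σ = 5875, M = 587.5000
Σ(x−M)² = 76716.500; s = √(76716.500/9) = 92.3258
CV = 92.3258 / 587.5000 = 0.15715

0.157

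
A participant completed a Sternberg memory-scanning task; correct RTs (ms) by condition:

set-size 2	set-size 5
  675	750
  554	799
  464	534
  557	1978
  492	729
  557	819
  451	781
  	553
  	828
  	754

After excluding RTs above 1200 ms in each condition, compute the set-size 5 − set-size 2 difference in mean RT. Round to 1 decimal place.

191.7 ms

set-size 5: exclude 1978
M(set-size 2) = 3750/7 = 535.714
M(set-size 5) = 6547/9 = 727.444
Difference = 727.444 − 535.714 = 191.730 ms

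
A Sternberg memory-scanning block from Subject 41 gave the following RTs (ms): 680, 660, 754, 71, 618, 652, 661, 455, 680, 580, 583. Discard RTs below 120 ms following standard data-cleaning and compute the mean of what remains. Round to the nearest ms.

632 ms

Excluded: 71
Retained (n=10): Σ = 6323
Mean = 6323/10 = 632.3000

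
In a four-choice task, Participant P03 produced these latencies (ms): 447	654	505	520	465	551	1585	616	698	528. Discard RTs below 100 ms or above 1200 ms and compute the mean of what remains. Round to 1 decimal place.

Excluded: 1585
Retained (n=9): Σ = 4984
Mean = 4984/9 = 553.7778

553.8 ms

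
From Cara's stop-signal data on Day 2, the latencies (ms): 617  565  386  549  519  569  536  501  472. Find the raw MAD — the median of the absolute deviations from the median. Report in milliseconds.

Sorted: 386, 472, 501, 519, 536, 549, 565, 569, 617 → median = 536
|x − 536|: 81, 29, 150, 13, 17, 33, 0, 35, 64
Sorted deviations: 0, 13, 17, 29, 33, 35, 64, 81, 150 → MAD = 33

33 ms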